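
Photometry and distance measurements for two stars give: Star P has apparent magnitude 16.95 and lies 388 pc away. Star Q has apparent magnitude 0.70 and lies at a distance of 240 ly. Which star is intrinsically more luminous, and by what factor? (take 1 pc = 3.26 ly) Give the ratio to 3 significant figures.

Star P: M = m − 5 log₁₀ d + 5 = 16.95 − 5·2.5888 + 5 = 9.006
Star Q: d = 240 ly / 3.26 = 73.62 pc
Star Q: M = m − 5 log₁₀ d + 5 = 0.70 − 5·1.8670 + 5 = -3.635
ΔM = M_P − M_Q = 9.006 − (-3.635) = 12.641; smaller M is more luminous → Star Q.
L ratio = 10^(0.4 |ΔM|) = 10^5.056 = 113800

Star Q is more luminous, by a factor of 114000.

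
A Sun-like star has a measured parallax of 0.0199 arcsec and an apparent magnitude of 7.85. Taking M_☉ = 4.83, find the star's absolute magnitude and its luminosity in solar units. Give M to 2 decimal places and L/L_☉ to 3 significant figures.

M ≈ 4.34; L/L_☉ ≈ 1.56

d = 1/p = 1/0.0199″ = 50.25 pc
M = m − 5 log₁₀ d + 5 = 7.85 − 5·1.7011 + 5 = 4.344
M − M_☉ = 4.344 − 4.83 = -0.486
L/L_☉ = 10^(−0.4 × -0.486) = 1.564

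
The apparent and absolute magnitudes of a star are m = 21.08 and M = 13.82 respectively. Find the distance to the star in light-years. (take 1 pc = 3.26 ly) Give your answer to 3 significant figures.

d ≈ 923 ly

Distance modulus: m − M = 21.08 − (13.82) = 7.260
m − M = 5 log₁₀ d − 5
log₁₀ d = (m − M)/5 + 1 = 2.4520
d = 10^2.4520 = 283.1 pc
= 923.0 ly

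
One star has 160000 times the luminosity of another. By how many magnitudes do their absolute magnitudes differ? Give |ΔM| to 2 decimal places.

|ΔM| ≈ 13.01

Pogson: ΔM = −2.5 log₁₀(ratio) = −2.5 log₁₀(160000) = −2.5 × 5.2041 = -13.010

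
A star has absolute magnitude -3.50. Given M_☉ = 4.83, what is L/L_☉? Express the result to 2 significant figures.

L/L_☉ ≈ 2100

M − M_☉ = -3.50 − 4.83 = -8.330
L/L_☉ = 10^(−0.4 (M − M_☉)) = 10^3.332 = 2148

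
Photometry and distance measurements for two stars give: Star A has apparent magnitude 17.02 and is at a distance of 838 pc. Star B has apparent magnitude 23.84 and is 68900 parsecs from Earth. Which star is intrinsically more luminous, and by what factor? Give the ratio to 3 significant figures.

Star B is more luminous, by a factor of 12.6.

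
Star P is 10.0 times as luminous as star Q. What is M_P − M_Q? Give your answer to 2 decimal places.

Pogson: ΔM = −2.5 log₁₀(ratio) = −2.5 log₁₀(10.0) = −2.5 × 1.0000 = -2.500
Star P is brighter, so it has the smaller magnitude: the difference is negative.

M_P − M_Q ≈ -2.50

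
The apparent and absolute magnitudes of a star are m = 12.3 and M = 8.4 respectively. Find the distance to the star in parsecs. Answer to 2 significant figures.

μ = m − M = 3.900
m − M = 5 log₁₀ d − 5
log₁₀ d = (m − M)/5 + 1 = 1.7800
d = 10^1.7800 = 60.26 pc

d ≈ 60 pc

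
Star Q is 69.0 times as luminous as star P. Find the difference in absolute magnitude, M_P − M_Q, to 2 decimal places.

M_P − M_Q ≈ 4.60

Pogson: ΔM = −2.5 log₁₀(ratio) = −2.5 log₁₀(69.0) = −2.5 × 1.8388 = -4.597
Star Q is brighter so has the smaller magnitude: M_P − M_Q is positive.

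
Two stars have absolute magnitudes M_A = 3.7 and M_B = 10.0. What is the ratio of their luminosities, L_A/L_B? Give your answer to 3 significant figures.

ΔM = M_A − M_B = -6.3
L_A/L_B = 10^(−0.4 ΔM) = 10^2.520 = 331.1

L_A/L_B ≈ 331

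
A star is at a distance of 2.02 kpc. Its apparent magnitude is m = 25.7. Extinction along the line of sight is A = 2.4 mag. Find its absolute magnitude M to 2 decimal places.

d = 2.02 kpc = 2020 pc
5 log₁₀(d/10 pc) = 5 log₁₀(2020) − 5 = 11.527
M = m − 5 log₁₀(d/10) − A = 25.7 − 11.527 − 2.4 = 11.773

M ≈ 11.77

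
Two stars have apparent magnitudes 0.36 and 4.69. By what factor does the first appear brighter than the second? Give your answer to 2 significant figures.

54

Magnitude difference = -4.33
Flux ratio = 10^(−0.4 Δm) = 10^(−0.4 × -4.33) = 10^1.732 = 53.95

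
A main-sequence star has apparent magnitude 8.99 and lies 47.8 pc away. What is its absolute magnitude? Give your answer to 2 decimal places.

5 log₁₀(d/10 pc) = 5 log₁₀(47.80) − 5 = 3.397
M = m − 5 log₁₀(d/10) = 8.99 − 3.397 = 5.593

M ≈ 5.59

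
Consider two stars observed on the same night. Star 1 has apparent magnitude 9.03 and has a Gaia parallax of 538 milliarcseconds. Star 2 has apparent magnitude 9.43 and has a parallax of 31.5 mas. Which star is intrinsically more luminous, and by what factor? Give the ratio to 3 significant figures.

Star 2 is more luminous, by a factor of 202.

Star 1: p = 538 mas = 0.538″ → d = 1/p = 1.859 pc
Star 1: M = m − 5 log₁₀ d + 5 = 9.03 − 5·0.2692 + 5 = 12.684
Star 2: p = 31.5 mas = 0.0315″ → d = 1/p = 31.75 pc
Star 2: M = m − 5 log₁₀ d + 5 = 9.43 − 5·1.5017 + 5 = 6.922
ΔM = M_1 − M_2 = 12.684 − (6.922) = 5.762; smaller M is more luminous → Star 2.
L ratio = 10^(0.4 |ΔM|) = 10^2.305 = 201.8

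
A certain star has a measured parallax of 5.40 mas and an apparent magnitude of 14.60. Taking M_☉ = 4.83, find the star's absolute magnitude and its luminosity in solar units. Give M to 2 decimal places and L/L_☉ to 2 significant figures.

d = 1/p = 1000/5.40 mas = 185.2 pc
M = m − 5 log₁₀ d + 5 = 14.60 − 5·2.2676 + 5 = 8.262
M − M_☉ = 8.262 − 4.83 = 3.432
L/L_☉ = 10^(−0.4 × 3.432) = 0.04239

M ≈ 8.26; L/L_☉ ≈ 0.042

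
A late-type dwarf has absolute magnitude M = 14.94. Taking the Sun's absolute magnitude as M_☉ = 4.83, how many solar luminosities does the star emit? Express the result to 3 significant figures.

L/L_☉ ≈ 9.04×10^-5

M − M_☉ = 14.94 − 4.83 = 10.110
L/L_☉ = 10^(−0.4 (M − M_☉)) = 10^-4.044 = 9.036×10^-5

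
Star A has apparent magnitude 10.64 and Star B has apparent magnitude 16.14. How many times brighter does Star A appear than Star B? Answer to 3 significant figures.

Δm = 10.64 − (16.14) = -5.50
Flux ratio = 10^(−0.4 Δm) = 10^(−0.4 × -5.50) = 10^2.200 = 158.5

158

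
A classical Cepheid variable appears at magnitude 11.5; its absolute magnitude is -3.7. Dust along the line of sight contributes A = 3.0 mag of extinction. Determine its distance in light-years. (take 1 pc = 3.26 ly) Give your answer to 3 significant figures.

d ≈ 8980 ly

m − M = 5 log₁₀(d/10 pc) + A  ⇒  11.5 − (-3.7) − 3.0 = 5 log₁₀(d/10)
12.200 = 5 log₁₀(d/10)
log₁₀ d = (m − M − A)/5 + 1 = 3.4400
d = 10^3.4400 = 2754 pc
= 8979 ly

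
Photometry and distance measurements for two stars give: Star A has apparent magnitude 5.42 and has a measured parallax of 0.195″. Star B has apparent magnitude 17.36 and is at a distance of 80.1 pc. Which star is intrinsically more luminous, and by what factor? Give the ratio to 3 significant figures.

Star A is more luminous, by a factor of 245.

Star A: d = 1/p = 1/0.195″ = 5.128 pc
Star A: M = m − 5 log₁₀ d + 5 = 5.42 − 5·0.7100 + 5 = 6.870
Star B: M = m − 5 log₁₀ d + 5 = 17.36 − 5·1.9036 + 5 = 12.842
ΔM = M_A − M_B = 6.870 − (12.842) = -5.972; smaller M is more luminous → Star A.
L ratio = 10^(0.4 |ΔM|) = 10^2.389 = 244.7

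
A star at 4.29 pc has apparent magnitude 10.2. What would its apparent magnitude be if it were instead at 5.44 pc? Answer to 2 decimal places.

Flux ∝ 1/d², so Δm = 5 log₁₀(d₂/d₁) = 5 log₁₀(5.44/4.29) = 0.516
m₂ = m₁ + Δm = 10.2 + (0.516) = 10.716

m ≈ 10.72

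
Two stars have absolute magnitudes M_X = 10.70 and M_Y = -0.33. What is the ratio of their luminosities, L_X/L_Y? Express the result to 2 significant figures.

L_X/L_Y ≈ 3.9×10^-5

ΔM = M_X − M_Y = 11.03
L_X/L_Y = 10^(−0.4 ΔM) = 10^-4.412 = 3.873×10^-5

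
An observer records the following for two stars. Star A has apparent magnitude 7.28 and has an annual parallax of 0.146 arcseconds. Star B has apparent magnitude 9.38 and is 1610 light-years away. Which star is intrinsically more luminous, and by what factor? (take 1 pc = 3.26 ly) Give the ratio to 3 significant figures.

Star B is more luminous, by a factor of 751.

Star A: d = 1/p = 1/0.146″ = 6.849 pc
Star A: M = m − 5 log₁₀ d + 5 = 7.28 − 5·0.8356 + 5 = 8.102
Star B: d = 1610 ly / 3.26 = 493.9 pc
Star B: M = m − 5 log₁₀ d + 5 = 9.38 − 5·2.6936 + 5 = 0.912
ΔM = M_A − M_B = 8.102 − (0.912) = 7.190; smaller M is more luminous → Star B.
L ratio = 10^(0.4 |ΔM|) = 10^2.876 = 751.5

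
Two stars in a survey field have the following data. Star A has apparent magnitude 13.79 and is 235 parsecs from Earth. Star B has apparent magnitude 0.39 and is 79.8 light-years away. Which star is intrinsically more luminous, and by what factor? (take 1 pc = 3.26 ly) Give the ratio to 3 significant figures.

Star B is more luminous, by a factor of 2490.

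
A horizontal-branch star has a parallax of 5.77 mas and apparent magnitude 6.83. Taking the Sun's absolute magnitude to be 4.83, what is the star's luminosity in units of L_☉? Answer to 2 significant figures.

L/L_☉ ≈ 48

d = 1/p = 1000/5.77 mas = 173.3 pc
M = m − 5 log₁₀ d + 5 = 6.83 − 5·2.2388 + 5 = 0.636
M − M_☉ = 0.636 − 4.83 = -4.194
L/L_☉ = 10^(−0.4 × -4.194) = 47.60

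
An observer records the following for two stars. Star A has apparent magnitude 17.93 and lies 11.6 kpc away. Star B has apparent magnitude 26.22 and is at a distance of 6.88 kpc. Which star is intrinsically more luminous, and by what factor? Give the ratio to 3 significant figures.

Star A is more luminous, by a factor of 5880.

Star A: d = 11.6 kpc = 11600 pc
Star A: M = m − 5 log₁₀ d + 5 = 17.93 − 5·4.0645 + 5 = 2.608
Star B: d = 6.88 kpc = 6880 pc
Star B: M = m − 5 log₁₀ d + 5 = 26.22 − 5·3.8376 + 5 = 12.032
ΔM = M_A − M_B = 2.608 − (12.032) = -9.424; smaller M is more luminous → Star A.
L ratio = 10^(0.4 |ΔM|) = 10^3.770 = 5885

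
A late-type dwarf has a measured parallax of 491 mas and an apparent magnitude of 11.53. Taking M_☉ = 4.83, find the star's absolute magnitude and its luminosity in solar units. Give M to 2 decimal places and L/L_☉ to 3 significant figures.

M ≈ 14.99; L/L_☉ ≈ 8.67×10^-5

d = 1/p = 1000/491 mas = 2.037 pc
M = m − 5 log₁₀ d + 5 = 11.53 − 5·0.3089 + 5 = 14.985
M − M_☉ = 14.985 − 4.83 = 10.155
L/L_☉ = 10^(−0.4 × 10.155) = 8.666×10^-5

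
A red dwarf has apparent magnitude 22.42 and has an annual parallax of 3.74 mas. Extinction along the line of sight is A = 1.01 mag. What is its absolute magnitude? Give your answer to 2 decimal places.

M ≈ 14.27

p = 3.74 mas = 3.74×10^-3″ → d = 1/p = 267.4 pc
5 log₁₀(d/10 pc) = 5 log₁₀(267.4) − 5 = 7.136
M = m − 5 log₁₀(d/10) − A = 22.42 − 7.136 − 1.01 = 14.274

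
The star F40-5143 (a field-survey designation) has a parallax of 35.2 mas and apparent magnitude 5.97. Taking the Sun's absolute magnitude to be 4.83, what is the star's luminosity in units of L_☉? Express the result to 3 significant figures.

L/L_☉ ≈ 2.82

d = 1/p = 1000/35.2 mas = 28.41 pc
M = m − 5 log₁₀ d + 5 = 5.97 − 5·1.4535 + 5 = 3.703
M − M_☉ = 3.703 − 4.83 = -1.127
L/L_☉ = 10^(−0.4 × -1.127) = 2.824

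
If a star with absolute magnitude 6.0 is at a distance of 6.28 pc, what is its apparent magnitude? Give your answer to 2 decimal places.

m ≈ 4.99

m = M + 5 log₁₀ d − 5 = 6.0 + 5·0.7980 − 5 = 4.990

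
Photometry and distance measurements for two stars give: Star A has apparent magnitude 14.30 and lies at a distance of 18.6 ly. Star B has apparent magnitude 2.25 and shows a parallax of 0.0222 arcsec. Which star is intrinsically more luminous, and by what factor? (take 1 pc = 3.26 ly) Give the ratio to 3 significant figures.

Star B is more luminous, by a factor of 4.12×10^6.

Star A: d = 18.6 ly / 3.26 = 5.706 pc
Star A: M = m − 5 log₁₀ d + 5 = 14.30 − 5·0.7563 + 5 = 15.519
Star B: d = 1/p = 1/0.0222″ = 45.05 pc
Star B: M = m − 5 log₁₀ d + 5 = 2.25 − 5·1.6536 + 5 = -1.018
ΔM = M_A − M_B = 15.519 − (-1.018) = 16.537; smaller M is more luminous → Star B.
L ratio = 10^(0.4 |ΔM|) = 10^6.615 = 4.118×10^6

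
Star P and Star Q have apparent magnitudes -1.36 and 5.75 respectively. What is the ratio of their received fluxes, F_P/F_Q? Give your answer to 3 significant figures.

F_P/F_Q ≈ 698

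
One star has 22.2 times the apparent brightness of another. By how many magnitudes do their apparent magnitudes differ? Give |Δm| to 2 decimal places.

|Δm| ≈ 3.37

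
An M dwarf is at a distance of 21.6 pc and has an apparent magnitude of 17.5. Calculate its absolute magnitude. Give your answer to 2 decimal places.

M ≈ 15.83

5 log₁₀(d/10 pc) = 5 log₁₀(21.60) − 5 = 1.672
M = m − 5 log₁₀(d/10) = 17.5 − 1.672 = 15.828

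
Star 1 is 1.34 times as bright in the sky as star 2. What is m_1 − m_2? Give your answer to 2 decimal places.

m_1 − m_2 ≈ -0.32

Pogson: Δm = −2.5 log₁₀(ratio) = −2.5 log₁₀(1.34) = −2.5 × 0.1271 = -0.318
Star 1 is brighter, so it has the smaller magnitude: the difference is negative.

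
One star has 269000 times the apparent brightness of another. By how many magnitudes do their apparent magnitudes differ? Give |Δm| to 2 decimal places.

|Δm| ≈ 13.57

Pogson: Δm = −2.5 log₁₀(ratio) = −2.5 log₁₀(269000) = −2.5 × 5.4298 = -13.574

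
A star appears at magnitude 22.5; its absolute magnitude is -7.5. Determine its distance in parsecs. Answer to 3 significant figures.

Distance modulus: m − M = 22.5 − (-7.5) = 30.000
m − M = 5 log₁₀ d − 5
log₁₀ d = (m − M)/5 + 1 = 7.0000
d = 10^7.0000 = 1.000×10^7 pc

d ≈ 1.00×10^7 pc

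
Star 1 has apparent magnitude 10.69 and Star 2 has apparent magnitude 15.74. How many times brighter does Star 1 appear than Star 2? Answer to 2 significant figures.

100

Magnitude difference = -5.05
Flux ratio = 10^(−0.4 Δm) = 10^(−0.4 × -5.05) = 10^2.020 = 104.7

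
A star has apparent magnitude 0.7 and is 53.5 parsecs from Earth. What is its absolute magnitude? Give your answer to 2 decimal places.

5 log₁₀(d/10 pc) = 5 log₁₀(53.50) − 5 = 3.642
M = m − 5 log₁₀(d/10) = 0.7 − 3.642 = -2.942

M ≈ -2.94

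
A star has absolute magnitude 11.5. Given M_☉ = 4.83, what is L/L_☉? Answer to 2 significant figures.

L/L_☉ ≈ 2.1×10^-3

M − M_☉ = 11.5 − 4.83 = 6.670
L/L_☉ = 10^(−0.4 (M − M_☉)) = 10^-2.668 = 2.148×10^-3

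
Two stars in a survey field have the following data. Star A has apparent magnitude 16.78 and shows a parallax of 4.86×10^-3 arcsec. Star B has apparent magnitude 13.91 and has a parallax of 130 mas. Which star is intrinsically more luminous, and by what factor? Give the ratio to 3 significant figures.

Star A: d = 1/p = 1/4.86×10^-3″ = 205.8 pc
Star A: M = m − 5 log₁₀ d + 5 = 16.78 − 5·2.3134 + 5 = 10.213
Star B: p = 130 mas = 0.130″ → d = 1/p = 7.692 pc
Star B: M = m − 5 log₁₀ d + 5 = 13.91 − 5·0.8861 + 5 = 14.480
ΔM = M_A − M_B = 10.213 − (14.480) = -4.267; smaller M is more luminous → Star A.
L ratio = 10^(0.4 |ΔM|) = 10^1.707 = 50.89

Star A is more luminous, by a factor of 50.9.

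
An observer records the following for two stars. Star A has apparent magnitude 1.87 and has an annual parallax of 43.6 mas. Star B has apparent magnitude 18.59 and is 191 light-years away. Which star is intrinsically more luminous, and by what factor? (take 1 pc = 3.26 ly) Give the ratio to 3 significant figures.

Star A: p = 43.6 mas = 0.0436″ → d = 1/p = 22.94 pc
Star A: M = m − 5 log₁₀ d + 5 = 1.87 − 5·1.3605 + 5 = 0.067
Star B: d = 191 ly / 3.26 = 58.59 pc
Star B: M = m − 5 log₁₀ d + 5 = 18.59 − 5·1.7678 + 5 = 14.751
ΔM = M_A − M_B = 0.067 − (14.751) = -14.683; smaller M is more luminous → Star A.
L ratio = 10^(0.4 |ΔM|) = 10^5.873 = 747100

Star A is more luminous, by a factor of 747000.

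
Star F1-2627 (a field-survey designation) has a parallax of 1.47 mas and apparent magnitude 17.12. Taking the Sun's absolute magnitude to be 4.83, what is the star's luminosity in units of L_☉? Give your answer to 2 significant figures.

L/L_☉ ≈ 0.056

d = 1/p = 1000/1.47 mas = 680.3 pc
M = m − 5 log₁₀ d + 5 = 17.12 − 5·2.8327 + 5 = 7.957
M − M_☉ = 7.957 − 4.83 = 3.127
L/L_☉ = 10^(−0.4 × 3.127) = 0.05615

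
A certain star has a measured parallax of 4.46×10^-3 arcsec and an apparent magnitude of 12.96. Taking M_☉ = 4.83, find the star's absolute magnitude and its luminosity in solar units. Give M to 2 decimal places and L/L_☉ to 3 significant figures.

M ≈ 6.21; L/L_☉ ≈ 0.281

d = 1/p = 1/4.46×10^-3″ = 224.2 pc
M = m − 5 log₁₀ d + 5 = 12.96 − 5·2.3507 + 5 = 6.207
M − M_☉ = 6.207 − 4.83 = 1.377
L/L_☉ = 10^(−0.4 × 1.377) = 0.2814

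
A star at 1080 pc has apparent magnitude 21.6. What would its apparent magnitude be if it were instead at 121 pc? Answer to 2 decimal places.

m ≈ 16.85

Flux ∝ 1/d², so Δm = 5 log₁₀(d₂/d₁) = 5 log₁₀(121/1080) = -4.753
m₂ = m₁ + Δm = 21.6 + (-4.753) = 16.847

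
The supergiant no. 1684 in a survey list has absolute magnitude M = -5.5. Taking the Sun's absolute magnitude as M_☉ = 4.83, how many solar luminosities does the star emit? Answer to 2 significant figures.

M − M_☉ = -5.5 − 4.83 = -10.330
L/L_☉ = 10^(−0.4 (M − M_☉)) = 10^4.132 = 13550

L/L_☉ ≈ 14000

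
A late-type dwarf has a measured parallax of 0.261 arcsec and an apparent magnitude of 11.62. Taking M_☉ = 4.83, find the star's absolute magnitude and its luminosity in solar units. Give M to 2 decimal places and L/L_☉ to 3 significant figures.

M ≈ 13.70; L/L_☉ ≈ 2.82×10^-4

d = 1/p = 1/0.261″ = 3.831 pc
M = m − 5 log₁₀ d + 5 = 11.62 − 5·0.5834 + 5 = 13.703
M − M_☉ = 13.703 − 4.83 = 8.873
L/L_☉ = 10^(−0.4 × 8.873) = 2.823×10^-4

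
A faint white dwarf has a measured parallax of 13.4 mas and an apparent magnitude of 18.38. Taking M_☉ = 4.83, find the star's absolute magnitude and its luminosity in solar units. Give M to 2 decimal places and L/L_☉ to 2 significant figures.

M ≈ 14.02; L/L_☉ ≈ 2.1×10^-4

d = 1/p = 1000/13.4 mas = 74.63 pc
M = m − 5 log₁₀ d + 5 = 18.38 − 5·1.8729 + 5 = 14.016
M − M_☉ = 14.016 − 4.83 = 9.186
L/L_☉ = 10^(−0.4 × 9.186) = 2.117×10^-4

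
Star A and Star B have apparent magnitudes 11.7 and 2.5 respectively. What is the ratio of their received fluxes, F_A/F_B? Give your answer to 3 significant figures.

Magnitude difference = 9.2
Flux ratio = 10^(−0.4 Δm) = 10^(−0.4 × 9.2) = 10^-3.680 = 2.089×10^-4

F_A/F_B ≈ 2.09×10^-4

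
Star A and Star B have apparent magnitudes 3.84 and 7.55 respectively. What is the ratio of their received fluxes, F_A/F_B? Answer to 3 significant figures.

Δm = 3.84 − (7.55) = -3.71
Flux ratio = 10^(−0.4 Δm) = 10^(−0.4 × -3.71) = 10^1.484 = 30.48

F_A/F_B ≈ 30.5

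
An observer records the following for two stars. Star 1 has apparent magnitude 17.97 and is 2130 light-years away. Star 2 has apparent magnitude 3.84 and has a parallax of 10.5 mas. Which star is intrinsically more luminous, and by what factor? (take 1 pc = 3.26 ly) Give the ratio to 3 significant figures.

Star 2 is more luminous, by a factor of 9530.

Star 1: d = 2130 ly / 3.26 = 653.4 pc
Star 1: M = m − 5 log₁₀ d + 5 = 17.97 − 5·2.8152 + 5 = 8.894
Star 2: p = 10.5 mas = 0.0105″ → d = 1/p = 95.24 pc
Star 2: M = m − 5 log₁₀ d + 5 = 3.84 − 5·1.9788 + 5 = -1.054
ΔM = M_1 − M_2 = 8.894 − (-1.054) = 9.948; smaller M is more luminous → Star 2.
L ratio = 10^(0.4 |ΔM|) = 10^3.979 = 9534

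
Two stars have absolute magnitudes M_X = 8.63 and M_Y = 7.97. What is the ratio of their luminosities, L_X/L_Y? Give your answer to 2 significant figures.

ΔM = M_X − M_Y = 0.66
L_X/L_Y = 10^(−0.4 ΔM) = 10^-0.264 = 0.5445

L_X/L_Y ≈ 0.54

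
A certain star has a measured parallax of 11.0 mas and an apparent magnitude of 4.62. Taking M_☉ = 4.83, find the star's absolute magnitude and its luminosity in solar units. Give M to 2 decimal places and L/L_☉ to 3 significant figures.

M ≈ -0.17; L/L_☉ ≈ 100

d = 1/p = 1000/11.0 mas = 90.91 pc
M = m − 5 log₁₀ d + 5 = 4.62 − 5·1.9586 + 5 = -0.173
M − M_☉ = -0.173 − 4.83 = -5.003
L/L_☉ = 10^(−0.4 × -5.003) = 100.3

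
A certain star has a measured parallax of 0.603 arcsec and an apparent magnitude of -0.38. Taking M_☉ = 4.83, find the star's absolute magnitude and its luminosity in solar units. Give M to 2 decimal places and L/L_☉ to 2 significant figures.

d = 1/p = 1/0.603″ = 1.658 pc
M = m − 5 log₁₀ d + 5 = -0.38 − 5·0.2197 + 5 = 3.522
M − M_☉ = 3.522 − 4.83 = -1.308
L/L_☉ = 10^(−0.4 × -1.308) = 3.337

M ≈ 3.52; L/L_☉ ≈ 3.3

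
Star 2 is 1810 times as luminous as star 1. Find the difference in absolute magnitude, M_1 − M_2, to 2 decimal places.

Pogson: ΔM = −2.5 log₁₀(ratio) = −2.5 log₁₀(1810) = −2.5 × 3.2577 = -8.144
Star 2 is brighter so has the smaller magnitude: M_1 − M_2 is positive.

M_1 − M_2 ≈ 8.14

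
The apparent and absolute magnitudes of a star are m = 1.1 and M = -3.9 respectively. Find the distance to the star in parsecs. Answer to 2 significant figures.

d ≈ 100 pc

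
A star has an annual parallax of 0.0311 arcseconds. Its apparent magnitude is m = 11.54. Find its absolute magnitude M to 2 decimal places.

d = 1/p = 1/0.0311″ = 32.15 pc
5 log₁₀(d/10 pc) = 5 log₁₀(32.15) − 5 = 2.536
M = m − 5 log₁₀(d/10) = 11.54 − 2.536 = 9.004

M ≈ 9.00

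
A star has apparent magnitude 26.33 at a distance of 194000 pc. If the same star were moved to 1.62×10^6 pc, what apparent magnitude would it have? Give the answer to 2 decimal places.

m ≈ 30.94

Flux ∝ 1/d², so Δm = 5 log₁₀(d₂/d₁) = 5 log₁₀(1.62×10^6/194000) = 4.609
m₂ = m₁ + Δm = 26.33 + (4.609) = 30.939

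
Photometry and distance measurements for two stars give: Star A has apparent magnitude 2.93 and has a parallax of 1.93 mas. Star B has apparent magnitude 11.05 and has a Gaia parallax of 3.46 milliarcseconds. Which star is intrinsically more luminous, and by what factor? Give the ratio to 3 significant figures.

Star A is more luminous, by a factor of 5690.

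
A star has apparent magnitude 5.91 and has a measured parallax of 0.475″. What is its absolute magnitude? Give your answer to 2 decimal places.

d = 1/p = 1/0.475″ = 2.105 pc
5 log₁₀(d/10 pc) = 5 log₁₀(2.105) − 5 = -3.383
M = m − 5 log₁₀(d/10) = 5.91 + 3.383 = 9.293

M ≈ 9.29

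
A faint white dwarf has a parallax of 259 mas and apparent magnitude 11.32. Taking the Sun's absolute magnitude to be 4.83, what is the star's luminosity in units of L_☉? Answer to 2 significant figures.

L/L_☉ ≈ 3.8×10^-4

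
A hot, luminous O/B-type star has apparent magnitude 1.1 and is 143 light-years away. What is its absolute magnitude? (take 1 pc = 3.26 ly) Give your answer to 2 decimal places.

d = 143 ly / 3.26 = 43.87 pc
5 log₁₀(d/10 pc) = 5 log₁₀(43.87) − 5 = 3.211
M = m − 5 log₁₀(d/10) = 1.1 − 3.211 = -2.111

M ≈ -2.11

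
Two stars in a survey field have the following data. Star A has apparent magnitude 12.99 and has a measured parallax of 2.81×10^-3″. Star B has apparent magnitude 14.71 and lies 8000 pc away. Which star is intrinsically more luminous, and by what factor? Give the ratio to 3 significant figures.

Star B is more luminous, by a factor of 104.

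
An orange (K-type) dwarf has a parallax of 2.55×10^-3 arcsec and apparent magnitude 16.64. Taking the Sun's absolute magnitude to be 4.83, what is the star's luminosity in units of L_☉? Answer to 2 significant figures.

L/L_☉ ≈ 0.029

d = 1/p = 1/2.55×10^-3″ = 392.2 pc
M = m − 5 log₁₀ d + 5 = 16.64 − 5·2.5935 + 5 = 8.673
M − M_☉ = 8.673 − 4.83 = 3.843
L/L_☉ = 10^(−0.4 × 3.843) = 0.02903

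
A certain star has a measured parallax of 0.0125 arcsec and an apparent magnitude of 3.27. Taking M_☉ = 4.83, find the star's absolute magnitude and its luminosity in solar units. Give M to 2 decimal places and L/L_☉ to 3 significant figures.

d = 1/p = 1/0.0125″ = 80.00 pc
M = m − 5 log₁₀ d + 5 = 3.27 − 5·1.9031 + 5 = -1.245
M − M_☉ = -1.245 − 4.83 = -6.075
L/L_☉ = 10^(−0.4 × -6.075) = 269.3

M ≈ -1.25; L/L_☉ ≈ 269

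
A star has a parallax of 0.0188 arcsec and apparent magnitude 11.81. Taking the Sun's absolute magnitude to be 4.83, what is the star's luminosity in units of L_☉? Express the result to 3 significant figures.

d = 1/p = 1/0.0188″ = 53.19 pc
M = m − 5 log₁₀ d + 5 = 11.81 − 5·1.7258 + 5 = 8.181
M − M_☉ = 8.181 − 4.83 = 3.351
L/L_☉ = 10^(−0.4 × 3.351) = 0.04568

L/L_☉ ≈ 0.0457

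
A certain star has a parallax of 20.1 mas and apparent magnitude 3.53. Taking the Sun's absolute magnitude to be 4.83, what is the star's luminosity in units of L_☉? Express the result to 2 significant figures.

d = 1/p = 1000/20.1 mas = 49.75 pc
M = m − 5 log₁₀ d + 5 = 3.53 − 5·1.6968 + 5 = 0.046
M − M_☉ = 0.046 − 4.83 = -4.784
L/L_☉ = 10^(−0.4 × -4.784) = 81.96

L/L_☉ ≈ 82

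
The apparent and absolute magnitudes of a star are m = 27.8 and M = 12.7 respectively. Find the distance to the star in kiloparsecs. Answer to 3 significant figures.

d ≈ 10.5 kpc

μ = m − M = 15.100
m − M = 5 log₁₀ d − 5
log₁₀ d = (m − M)/5 + 1 = 4.0200
d = 10^4.0200 = 10470 pc
= 10.47 kpc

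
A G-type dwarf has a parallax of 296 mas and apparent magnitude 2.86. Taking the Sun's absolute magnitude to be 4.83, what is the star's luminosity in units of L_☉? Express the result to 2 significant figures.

L/L_☉ ≈ 0.70

d = 1/p = 1000/296 mas = 3.378 pc
M = m − 5 log₁₀ d + 5 = 2.86 − 5·0.5287 + 5 = 5.216
M − M_☉ = 5.216 − 4.83 = 0.386
L/L_☉ = 10^(−0.4 × 0.386) = 0.7005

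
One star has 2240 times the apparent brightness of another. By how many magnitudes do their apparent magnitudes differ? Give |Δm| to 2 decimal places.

|Δm| ≈ 8.38

Pogson: Δm = −2.5 log₁₀(ratio) = −2.5 log₁₀(2240) = −2.5 × 3.3502 = -8.376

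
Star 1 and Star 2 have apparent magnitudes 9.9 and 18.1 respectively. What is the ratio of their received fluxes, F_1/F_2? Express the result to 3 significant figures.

Δm = 9.9 − (18.1) = -8.2
Flux ratio = 10^(−0.4 Δm) = 10^(−0.4 × -8.2) = 10^3.280 = 1905

F_1/F_2 ≈ 1910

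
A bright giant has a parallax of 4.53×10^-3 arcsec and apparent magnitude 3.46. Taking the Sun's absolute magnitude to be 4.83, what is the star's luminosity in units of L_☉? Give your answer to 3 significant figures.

d = 1/p = 1/4.53×10^-3″ = 220.8 pc
M = m − 5 log₁₀ d + 5 = 3.46 − 5·2.3439 + 5 = -3.260
M − M_☉ = -3.260 − 4.83 = -8.090
L/L_☉ = 10^(−0.4 × -8.090) = 1721

L/L_☉ ≈ 1720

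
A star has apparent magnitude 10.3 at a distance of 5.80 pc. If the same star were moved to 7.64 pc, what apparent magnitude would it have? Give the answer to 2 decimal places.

m ≈ 10.90

Flux ∝ 1/d², so Δm = 5 log₁₀(d₂/d₁) = 5 log₁₀(7.64/5.80) = 0.598
m₂ = m₁ + Δm = 10.3 + (0.598) = 10.898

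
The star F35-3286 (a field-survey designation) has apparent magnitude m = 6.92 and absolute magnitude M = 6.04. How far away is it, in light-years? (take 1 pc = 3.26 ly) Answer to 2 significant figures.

d ≈ 49 ly

μ = m − M = 0.880
m − M = 5 log₁₀ d − 5
log₁₀ d = (m − M)/5 + 1 = 1.1760
d = 10^1.1760 = 15.00 pc
= 48.89 ly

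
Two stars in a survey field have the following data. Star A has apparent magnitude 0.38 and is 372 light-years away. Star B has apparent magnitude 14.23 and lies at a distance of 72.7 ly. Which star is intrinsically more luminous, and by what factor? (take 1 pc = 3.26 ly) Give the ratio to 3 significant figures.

Star A is more luminous, by a factor of 9.08×10^6.

Star A: d = 372 ly / 3.26 = 114.1 pc
Star A: M = m − 5 log₁₀ d + 5 = 0.38 − 5·2.0573 + 5 = -4.907
Star B: d = 72.7 ly / 3.26 = 22.30 pc
Star B: M = m − 5 log₁₀ d + 5 = 14.23 − 5·1.3483 + 5 = 12.488
ΔM = M_A − M_B = -4.907 − (12.488) = -17.395; smaller M is more luminous → Star A.
L ratio = 10^(0.4 |ΔM|) = 10^6.958 = 9.079×10^6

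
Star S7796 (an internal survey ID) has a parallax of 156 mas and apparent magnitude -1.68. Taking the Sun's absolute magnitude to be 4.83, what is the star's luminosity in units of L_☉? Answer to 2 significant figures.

L/L_☉ ≈ 170

d = 1/p = 1000/156 mas = 6.410 pc
M = m − 5 log₁₀ d + 5 = -1.68 − 5·0.8069 + 5 = -0.714
M − M_☉ = -0.714 − 4.83 = -5.544
L/L_☉ = 10^(−0.4 × -5.544) = 165.1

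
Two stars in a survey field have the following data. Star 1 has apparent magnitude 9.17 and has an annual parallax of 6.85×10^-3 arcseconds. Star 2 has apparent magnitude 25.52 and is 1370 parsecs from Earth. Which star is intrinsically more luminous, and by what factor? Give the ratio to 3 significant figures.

Star 1: d = 1/p = 1/6.85×10^-3″ = 146.0 pc
Star 1: M = m − 5 log₁₀ d + 5 = 9.17 − 5·2.1643 + 5 = 3.348
Star 2: M = m − 5 log₁₀ d + 5 = 25.52 − 5·3.1367 + 5 = 14.836
ΔM = M_1 − M_2 = 3.348 − (14.836) = -11.488; smaller M is more luminous → Star 1.
L ratio = 10^(0.4 |ΔM|) = 10^4.595 = 39370

Star 1 is more luminous, by a factor of 39400.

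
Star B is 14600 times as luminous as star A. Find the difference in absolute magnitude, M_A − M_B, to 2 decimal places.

Pogson: ΔM = −2.5 log₁₀(ratio) = −2.5 log₁₀(14600) = −2.5 × 4.1644 = -10.411
Star B is brighter so has the smaller magnitude: M_A − M_B is positive.

M_A − M_B ≈ 10.41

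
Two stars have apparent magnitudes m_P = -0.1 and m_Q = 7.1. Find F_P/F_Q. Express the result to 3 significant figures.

F_P/F_Q ≈ 759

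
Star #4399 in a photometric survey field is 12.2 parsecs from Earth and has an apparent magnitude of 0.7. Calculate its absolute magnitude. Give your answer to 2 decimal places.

5 log₁₀(d/10 pc) = 5 log₁₀(12.20) − 5 = 0.432
M = m − 5 log₁₀(d/10) = 0.7 − 0.432 = 0.268

M ≈ 0.27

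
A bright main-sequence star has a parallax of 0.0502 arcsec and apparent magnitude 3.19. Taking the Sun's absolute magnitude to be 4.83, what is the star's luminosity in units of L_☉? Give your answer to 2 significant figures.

L/L_☉ ≈ 18

d = 1/p = 1/0.0502″ = 19.92 pc
M = m − 5 log₁₀ d + 5 = 3.19 − 5·1.2993 + 5 = 1.694
M − M_☉ = 1.694 − 4.83 = -3.136
L/L_☉ = 10^(−0.4 × -3.136) = 17.97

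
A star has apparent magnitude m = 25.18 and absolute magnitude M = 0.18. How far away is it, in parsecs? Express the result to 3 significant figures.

d ≈ 1.00×10^6 pc

μ = m − M = 25.000
m − M = 5 log₁₀ d − 5
log₁₀ d = (m − M)/5 + 1 = 6.0000
d = 10^6.0000 = 1.000×10^6 pc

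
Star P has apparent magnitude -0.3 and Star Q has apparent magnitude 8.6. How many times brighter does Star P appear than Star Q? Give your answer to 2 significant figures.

Magnitude difference = -8.9
Flux ratio = 10^(−0.4 Δm) = 10^(−0.4 × -8.9) = 10^3.560 = 3631

3600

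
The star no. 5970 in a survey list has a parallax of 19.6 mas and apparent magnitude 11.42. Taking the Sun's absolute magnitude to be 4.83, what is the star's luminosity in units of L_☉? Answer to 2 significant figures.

L/L_☉ ≈ 0.060

d = 1/p = 1000/19.6 mas = 51.02 pc
M = m − 5 log₁₀ d + 5 = 11.42 − 5·1.7077 + 5 = 7.881
M − M_☉ = 7.881 − 4.83 = 3.051
L/L_☉ = 10^(−0.4 × 3.051) = 0.06018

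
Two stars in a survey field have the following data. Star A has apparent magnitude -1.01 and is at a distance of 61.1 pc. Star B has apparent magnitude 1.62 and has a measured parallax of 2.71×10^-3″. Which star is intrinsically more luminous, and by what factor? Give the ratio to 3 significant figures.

Star A: M = m − 5 log₁₀ d + 5 = -1.01 − 5·1.7860 + 5 = -4.940
Star B: d = 1/p = 1/2.71×10^-3″ = 369.0 pc
Star B: M = m − 5 log₁₀ d + 5 = 1.62 − 5·2.5670 + 5 = -6.215
ΔM = M_A − M_B = -4.940 − (-6.215) = 1.275; smaller M is more luminous → Star B.
L ratio = 10^(0.4 |ΔM|) = 10^0.510 = 3.236

Star B is more luminous, by a factor of 3.24.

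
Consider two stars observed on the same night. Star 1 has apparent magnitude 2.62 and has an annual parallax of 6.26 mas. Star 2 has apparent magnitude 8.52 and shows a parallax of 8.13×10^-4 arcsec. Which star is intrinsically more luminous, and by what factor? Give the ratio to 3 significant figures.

Star 1 is more luminous, by a factor of 3.86.

Star 1: p = 6.26 mas = 6.26×10^-3″ → d = 1/p = 159.7 pc
Star 1: M = m − 5 log₁₀ d + 5 = 2.62 − 5·2.2034 + 5 = -3.397
Star 2: d = 1/p = 1/8.13×10^-4″ = 1230 pc
Star 2: M = m − 5 log₁₀ d + 5 = 8.52 − 5·3.0899 + 5 = -1.930
ΔM = M_1 − M_2 = -3.397 − (-1.930) = -1.468; smaller M is more luminous → Star 1.
L ratio = 10^(0.4 |ΔM|) = 10^0.587 = 3.864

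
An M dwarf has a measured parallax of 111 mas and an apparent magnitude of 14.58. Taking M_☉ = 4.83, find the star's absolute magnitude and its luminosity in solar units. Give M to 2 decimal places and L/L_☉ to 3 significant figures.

M ≈ 14.81; L/L_☉ ≈ 1.02×10^-4

d = 1/p = 1000/111 mas = 9.009 pc
M = m − 5 log₁₀ d + 5 = 14.58 − 5·0.9547 + 5 = 14.807
M − M_☉ = 14.807 − 4.83 = 9.977
L/L_☉ = 10^(−0.4 × 9.977) = 1.022×10^-4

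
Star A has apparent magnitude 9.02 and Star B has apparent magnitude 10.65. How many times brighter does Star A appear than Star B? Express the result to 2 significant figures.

4.5

Magnitude difference = -1.63
Flux ratio = 10^(−0.4 Δm) = 10^(−0.4 × -1.63) = 10^0.652 = 4.487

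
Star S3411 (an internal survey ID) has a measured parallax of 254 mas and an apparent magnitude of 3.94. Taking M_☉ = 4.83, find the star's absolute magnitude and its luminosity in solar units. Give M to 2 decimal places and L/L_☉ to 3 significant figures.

M ≈ 5.96; L/L_☉ ≈ 0.352

d = 1/p = 1000/254 mas = 3.937 pc
M = m − 5 log₁₀ d + 5 = 3.94 − 5·0.5952 + 5 = 5.964
M − M_☉ = 5.964 − 4.83 = 1.134
L/L_☉ = 10^(−0.4 × 1.134) = 0.3518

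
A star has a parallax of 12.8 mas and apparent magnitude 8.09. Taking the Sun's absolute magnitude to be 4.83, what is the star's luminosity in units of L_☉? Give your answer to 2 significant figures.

L/L_☉ ≈ 3.0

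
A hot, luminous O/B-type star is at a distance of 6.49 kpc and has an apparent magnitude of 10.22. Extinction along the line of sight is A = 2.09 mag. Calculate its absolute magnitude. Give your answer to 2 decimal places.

d = 6.49 kpc = 6490 pc
5 log₁₀(d/10 pc) = 5 log₁₀(6490) − 5 = 14.061
M = m − 5 log₁₀(d/10) − A = 10.22 − 14.061 − 2.09 = -5.931

M ≈ -5.93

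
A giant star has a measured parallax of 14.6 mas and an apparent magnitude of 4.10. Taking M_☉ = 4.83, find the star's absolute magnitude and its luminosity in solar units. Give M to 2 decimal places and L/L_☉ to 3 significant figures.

M ≈ -0.08; L/L_☉ ≈ 91.9

d = 1/p = 1000/14.6 mas = 68.49 pc
M = m − 5 log₁₀ d + 5 = 4.10 − 5·1.8356 + 5 = -0.078
M − M_☉ = -0.078 − 4.83 = -4.908
L/L_☉ = 10^(−0.4 × -4.908) = 91.90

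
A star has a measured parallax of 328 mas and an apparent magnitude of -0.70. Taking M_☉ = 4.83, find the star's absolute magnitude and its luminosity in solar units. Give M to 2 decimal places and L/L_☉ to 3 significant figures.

d = 1/p = 1000/328 mas = 3.049 pc
M = m − 5 log₁₀ d + 5 = -0.70 − 5·0.4841 + 5 = 1.879
M − M_☉ = 1.879 − 4.83 = -2.951
L/L_☉ = 10^(−0.4 × -2.951) = 15.14

M ≈ 1.88; L/L_☉ ≈ 15.1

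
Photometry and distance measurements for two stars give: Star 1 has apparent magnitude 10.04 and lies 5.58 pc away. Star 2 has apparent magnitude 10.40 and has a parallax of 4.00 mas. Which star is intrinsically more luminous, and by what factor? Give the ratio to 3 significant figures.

Star 1: M = m − 5 log₁₀ d + 5 = 10.04 − 5·0.7466 + 5 = 11.307
Star 2: p = 4.00 mas = 4.00×10^-3″ → d = 1/p = 250.0 pc
Star 2: M = m − 5 log₁₀ d + 5 = 10.40 − 5·2.3979 + 5 = 3.410
ΔM = M_1 − M_2 = 11.307 − (3.410) = 7.897; smaller M is more luminous → Star 2.
L ratio = 10^(0.4 |ΔM|) = 10^3.159 = 1441

Star 2 is more luminous, by a factor of 1440.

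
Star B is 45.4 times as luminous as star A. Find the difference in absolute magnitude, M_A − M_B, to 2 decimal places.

M_A − M_B ≈ 4.14

Pogson: ΔM = −2.5 log₁₀(ratio) = −2.5 log₁₀(45.4) = −2.5 × 1.6571 = -4.143
Star B is brighter so has the smaller magnitude: M_A − M_B is positive.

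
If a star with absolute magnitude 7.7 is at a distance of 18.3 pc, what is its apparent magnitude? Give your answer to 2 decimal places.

m ≈ 9.01

m = M + 5 log₁₀ d − 5 = 7.7 + 5·1.2625 − 5 = 9.012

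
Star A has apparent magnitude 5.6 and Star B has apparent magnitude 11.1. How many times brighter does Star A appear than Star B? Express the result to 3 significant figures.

Magnitude difference = -5.5
Flux ratio = 10^(−0.4 Δm) = 10^(−0.4 × -5.5) = 10^2.200 = 158.5

158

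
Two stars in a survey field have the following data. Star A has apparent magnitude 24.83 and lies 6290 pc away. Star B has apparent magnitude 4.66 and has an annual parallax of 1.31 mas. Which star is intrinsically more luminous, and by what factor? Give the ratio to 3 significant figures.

Star B is more luminous, by a factor of 1.72×10^6.

Star A: M = m − 5 log₁₀ d + 5 = 24.83 − 5·3.7987 + 5 = 10.837
Star B: p = 1.31 mas = 1.31×10^-3″ → d = 1/p = 763.4 pc
Star B: M = m − 5 log₁₀ d + 5 = 4.66 − 5·2.8827 + 5 = -4.754
ΔM = M_A − M_B = 10.837 − (-4.754) = 15.590; smaller M is more luminous → Star B.
L ratio = 10^(0.4 |ΔM|) = 10^6.236 = 1.722×10^6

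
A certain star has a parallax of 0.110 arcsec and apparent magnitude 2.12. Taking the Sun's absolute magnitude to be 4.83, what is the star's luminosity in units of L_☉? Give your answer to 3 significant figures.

L/L_☉ ≈ 10.0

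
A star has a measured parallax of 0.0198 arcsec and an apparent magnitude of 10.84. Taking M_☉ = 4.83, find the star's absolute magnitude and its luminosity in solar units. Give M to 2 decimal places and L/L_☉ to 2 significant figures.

M ≈ 7.32; L/L_☉ ≈ 0.10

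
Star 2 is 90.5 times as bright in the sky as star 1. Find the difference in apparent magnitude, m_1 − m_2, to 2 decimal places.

Pogson: Δm = −2.5 log₁₀(ratio) = −2.5 log₁₀(90.5) = −2.5 × 1.9566 = -4.892
Star 2 is brighter so has the smaller magnitude: m_1 − m_2 is positive.

m_1 − m_2 ≈ 4.89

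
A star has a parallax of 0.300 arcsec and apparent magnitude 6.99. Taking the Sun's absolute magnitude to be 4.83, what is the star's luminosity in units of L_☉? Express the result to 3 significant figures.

L/L_☉ ≈ 0.0152

d = 1/p = 1/0.300″ = 3.333 pc
M = m − 5 log₁₀ d + 5 = 6.99 − 5·0.5229 + 5 = 9.376
M − M_☉ = 9.376 − 4.83 = 4.546
L/L_☉ = 10^(−0.4 × 4.546) = 0.01520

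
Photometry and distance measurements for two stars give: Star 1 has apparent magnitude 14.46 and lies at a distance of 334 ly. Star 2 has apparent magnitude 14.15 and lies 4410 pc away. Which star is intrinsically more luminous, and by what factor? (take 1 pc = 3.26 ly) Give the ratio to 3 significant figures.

Star 1: d = 334 ly / 3.26 = 102.5 pc
Star 1: M = m − 5 log₁₀ d + 5 = 14.46 − 5·2.0105 + 5 = 9.407
Star 2: M = m − 5 log₁₀ d + 5 = 14.15 − 5·3.6444 + 5 = 0.928
ΔM = M_1 − M_2 = 9.407 − (0.928) = 8.480; smaller M is more luminous → Star 2.
L ratio = 10^(0.4 |ΔM|) = 10^3.392 = 2465

Star 2 is more luminous, by a factor of 2470.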